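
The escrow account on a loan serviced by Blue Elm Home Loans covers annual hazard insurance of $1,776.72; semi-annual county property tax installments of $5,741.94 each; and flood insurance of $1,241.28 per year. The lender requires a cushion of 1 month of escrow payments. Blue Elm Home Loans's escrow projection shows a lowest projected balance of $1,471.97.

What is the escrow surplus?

Hazard insurance: $1,776.72 annually
County property tax: $5,741.94 × 2 = $11,483.88 annually
Flood insurance: $1,241.28 annually
Annual escrow total = $1,776.72 + $11,483.88 + $1,241.28 = $14,501.88
Per month = $14,501.88 / 12 = $1,208.49
Required cushion = 1 × $1,208.49 = $1,208.49
Surplus = $1,471.97 − $1,208.49 = $263.48

$263.48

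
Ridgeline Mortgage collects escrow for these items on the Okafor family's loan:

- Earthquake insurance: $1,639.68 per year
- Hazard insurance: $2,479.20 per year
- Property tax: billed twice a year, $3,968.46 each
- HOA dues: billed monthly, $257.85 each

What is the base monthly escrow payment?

$1,262.50

Earthquake insurance: $1,639.68
Hazard insurance: $2,479.20
Property tax: $3,968.46 × 2 = $7,936.92
HOA dues: $257.85 × 12 = $3,094.20
Total per year = $1,639.68 + $2,479.20 + $7,936.92 + $3,094.20 = $15,150.00
Per month = $15,150.00 / 12 = $1,262.50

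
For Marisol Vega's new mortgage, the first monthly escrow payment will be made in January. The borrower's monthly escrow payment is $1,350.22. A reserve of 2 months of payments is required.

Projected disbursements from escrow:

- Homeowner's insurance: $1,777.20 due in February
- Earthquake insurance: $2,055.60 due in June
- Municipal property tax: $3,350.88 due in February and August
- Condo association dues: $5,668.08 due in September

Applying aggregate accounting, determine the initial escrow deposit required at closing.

$6,751.10

Cushion = 2 × $1,350.22 = $2,700.44
Trial balance (start $0, +$1,350.22 each month, − disbursements):
  Jan: +$1,350.22 → $1,350.22
  Feb: +$1,350.22 − $5,128.08 → -$2,427.64
  Mar: +$1,350.22 → -$1,077.42
  Apr: +$1,350.22 → $272.80
  May: +$1,350.22 → $1,623.02
  Jun: +$1,350.22 − $2,055.60 → $917.64
  Jul: +$1,350.22 → $2,267.86
  Aug: +$1,350.22 − $3,350.88 → $267.20
  Sep: +$1,350.22 − $5,668.08 → -$4,050.66
  Oct: +$1,350.22 → -$2,700.44
  Nov: +$1,350.22 → -$1,350.22
  Dec: +$1,350.22 → $0.00
Lowest trial balance = -$4,050.66 (Sep)
Initial deposit = cushion − low point = $2,700.44 − (-$4,050.66) = $6,751.10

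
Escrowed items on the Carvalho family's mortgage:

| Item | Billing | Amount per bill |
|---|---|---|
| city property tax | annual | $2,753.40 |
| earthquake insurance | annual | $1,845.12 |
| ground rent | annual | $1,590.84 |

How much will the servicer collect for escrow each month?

City property tax — $2,753.40 annually
Earthquake insurance — $1,845.12 annually
Ground rent — $1,590.84 annually
Total annual escrow = $6,189.36
Monthly = $6,189.36 / 12 = $515.78

$515.78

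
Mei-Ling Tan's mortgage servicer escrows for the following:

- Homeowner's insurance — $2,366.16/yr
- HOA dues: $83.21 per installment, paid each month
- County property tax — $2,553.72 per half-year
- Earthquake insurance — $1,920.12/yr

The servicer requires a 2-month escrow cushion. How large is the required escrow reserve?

Homeowner's insurance = $2,366.16
HOA dues = $83.21 × 12 = $998.52
County property tax = $2,553.72 × 2 = $5,107.44
Earthquake insurance = $1,920.12
Annual escrow total = $10,392.24
Monthly = $10,392.24 ÷ 12 = $866.02
Required cushion = 2 × $866.02 = $1,732.04

$1,732.04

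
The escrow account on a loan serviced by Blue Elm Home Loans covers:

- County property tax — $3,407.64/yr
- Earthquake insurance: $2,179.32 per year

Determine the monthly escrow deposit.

County property tax = $3,407.64 per year
Earthquake insurance = $2,179.32 per year
Yearly total = $5,586.96
Monthly = $5,586.96 / 12 = $465.58

$465.58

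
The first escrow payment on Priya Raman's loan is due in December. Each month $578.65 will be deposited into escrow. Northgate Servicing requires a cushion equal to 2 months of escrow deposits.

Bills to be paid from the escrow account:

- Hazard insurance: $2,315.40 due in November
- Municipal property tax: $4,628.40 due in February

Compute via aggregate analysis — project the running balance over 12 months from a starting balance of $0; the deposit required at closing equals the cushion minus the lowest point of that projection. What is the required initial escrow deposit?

$4,049.75

Cushion = 2 × $578.65 = $1,157.30
Trial balance (start $0, +$578.65 each month, − disbursements):
  Dec: +$578.65 → $578.65
  Jan: +$578.65 → $1,157.30
  Feb: +$578.65 − $4,628.40 → -$2,892.45
  Mar: +$578.65 → -$2,313.80
  Apr: +$578.65 → -$1,735.15
  May: +$578.65 → -$1,156.50
  Jun: +$578.65 → -$577.85
  Jul: +$578.65 → $0.80
  Aug: +$578.65 → $579.45
  Sep: +$578.65 → $1,158.10
  Oct: +$578.65 → $1,736.75
  Nov: +$578.65 − $2,315.40 → $0.00
Lowest trial balance = -$2,892.45 (Feb)
Initial deposit = cushion − low point = $1,157.30 − (-$2,892.45) = $4,049.75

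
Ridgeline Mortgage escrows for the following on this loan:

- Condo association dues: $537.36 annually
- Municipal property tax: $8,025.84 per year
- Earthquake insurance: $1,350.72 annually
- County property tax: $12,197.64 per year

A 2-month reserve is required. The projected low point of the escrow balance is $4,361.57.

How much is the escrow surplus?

Condo association dues = $537.36
Municipal property tax = $8,025.84
Earthquake insurance = $1,350.72
County property tax = $12,197.64
Combined annual = $22,111.56
Monthly = $22,111.56 / 12 = $1,842.63
Required cushion = 2 × $1,842.63 = $3,685.26
Excess over cushion: $4,361.57 − $3,685.26 = $676.31

$676.31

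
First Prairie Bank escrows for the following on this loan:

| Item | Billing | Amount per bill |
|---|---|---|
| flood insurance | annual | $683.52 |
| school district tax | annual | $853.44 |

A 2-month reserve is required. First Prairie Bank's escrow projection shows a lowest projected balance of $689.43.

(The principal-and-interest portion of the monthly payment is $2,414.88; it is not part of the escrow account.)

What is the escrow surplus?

$433.27

Flood insurance = $683.52
School district tax = $853.44
Total per year = $683.52 + $853.44 = $1,536.96
Per month = $1,536.96 ÷ 12 = $128.08
Cushion = 2 × $128.08 = $256.16
Excess over cushion: $689.43 − $256.16 = $433.27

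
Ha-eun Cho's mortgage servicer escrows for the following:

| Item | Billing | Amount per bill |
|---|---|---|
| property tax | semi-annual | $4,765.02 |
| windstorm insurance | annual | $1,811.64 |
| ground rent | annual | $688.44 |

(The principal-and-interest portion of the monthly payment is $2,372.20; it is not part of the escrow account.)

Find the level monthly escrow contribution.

$1,002.51

Property tax = $4,765.02 × 2 = $9,530.04/yr
Windstorm insurance = $1,811.64/yr
Ground rent = $688.44/yr
Yearly total = $9,530.04 + $1,811.64 + $688.44 = $12,030.12
Per month = $12,030.12 / 12 = $1,002.51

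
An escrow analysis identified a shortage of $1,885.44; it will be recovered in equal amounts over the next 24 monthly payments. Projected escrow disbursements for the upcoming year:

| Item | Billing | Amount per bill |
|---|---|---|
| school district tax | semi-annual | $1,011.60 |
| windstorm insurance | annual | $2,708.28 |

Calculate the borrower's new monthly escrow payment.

School district tax — $1,011.60 × 2 = $2,023.20/yr
Windstorm insurance — $2,708.28/yr
Total per year = $2,023.20 + $2,708.28 = $4,731.48
Per month = $4,731.48 ÷ 12 = $394.29
Shortage per month = $1,885.44 / 24 = $78.56
Adjusted monthly = $394.29 + $78.56 = $472.85

$472.85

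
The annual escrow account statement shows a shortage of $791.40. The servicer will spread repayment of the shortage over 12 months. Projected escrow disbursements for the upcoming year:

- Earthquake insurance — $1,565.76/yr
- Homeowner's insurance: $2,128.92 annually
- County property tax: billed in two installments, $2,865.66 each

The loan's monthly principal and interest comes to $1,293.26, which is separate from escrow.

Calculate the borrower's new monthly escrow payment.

$851.45

Earthquake insurance: $1,565.76/yr
Homeowner's insurance: $2,128.92/yr
County property tax: $2,865.66 × 2 = $5,731.32/yr
Combined annual = $9,426.00
Per month = $9,426.00 ÷ 12 = $785.50
Shortage per month = $791.40 ÷ 12 = $65.95
Adjusted monthly = $785.50 + $65.95 = $851.45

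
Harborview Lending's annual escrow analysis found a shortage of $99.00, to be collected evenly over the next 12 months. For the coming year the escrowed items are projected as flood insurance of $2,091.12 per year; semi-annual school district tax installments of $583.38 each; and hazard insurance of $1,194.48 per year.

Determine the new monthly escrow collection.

$379.28

Flood insurance: $2,091.12 annually
School district tax: $583.38 × 2 = $1,166.76 annually
Hazard insurance: $1,194.48 annually
Annual escrow total = $4,452.36
Monthly escrow = $4,452.36 ÷ 12 = $371.03
Shortage spread = $99.00 ÷ 12 = $8.25/mo
New monthly escrow = $371.03 + $8.25 = $379.28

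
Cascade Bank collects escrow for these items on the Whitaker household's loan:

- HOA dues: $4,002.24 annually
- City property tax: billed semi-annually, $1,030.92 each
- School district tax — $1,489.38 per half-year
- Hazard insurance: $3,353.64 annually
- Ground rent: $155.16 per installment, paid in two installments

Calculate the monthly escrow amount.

HOA dues — $4,002.24 per year
City property tax — $1,030.92 × 2 = $2,061.84 per year
School district tax — $1,489.38 × 2 = $2,978.76 per year
Hazard insurance — $3,353.64 per year
Ground rent — $155.16 × 2 = $310.32 per year
Annual escrow total = $4,002.24 + $2,061.84 + $2,978.76 + $3,353.64 + $310.32 = $12,706.80
Monthly escrow = $12,706.80 / 12 = $1,058.90

$1,058.90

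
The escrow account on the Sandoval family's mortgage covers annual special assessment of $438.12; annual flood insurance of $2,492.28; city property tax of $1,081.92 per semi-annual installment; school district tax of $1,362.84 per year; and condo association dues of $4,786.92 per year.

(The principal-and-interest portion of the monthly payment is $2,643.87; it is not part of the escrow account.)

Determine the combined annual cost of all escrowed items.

Special assessment: $438.12/yr
Flood insurance: $2,492.28/yr
City property tax: $1,081.92 × 2 = $2,163.84/yr
School district tax: $1,362.84/yr
Condo association dues: $4,786.92/yr
Yearly total = $438.12 + $2,492.28 + $2,163.84 + $1,362.84 + $4,786.92 = $11,244.00

$11,244.00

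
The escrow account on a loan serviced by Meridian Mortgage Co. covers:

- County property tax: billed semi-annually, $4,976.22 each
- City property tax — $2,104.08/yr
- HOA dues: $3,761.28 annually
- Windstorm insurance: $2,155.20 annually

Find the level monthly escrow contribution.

County property tax — $4,976.22 × 2 = $9,952.44 per year
City property tax — $2,104.08 per year
HOA dues — $3,761.28 per year
Windstorm insurance — $2,155.20 per year
Yearly total = $9,952.44 + $2,104.08 + $3,761.28 + $2,155.20 = $17,973.00
Monthly escrow = $17,973.00 ÷ 12 = $1,497.75

$1,497.75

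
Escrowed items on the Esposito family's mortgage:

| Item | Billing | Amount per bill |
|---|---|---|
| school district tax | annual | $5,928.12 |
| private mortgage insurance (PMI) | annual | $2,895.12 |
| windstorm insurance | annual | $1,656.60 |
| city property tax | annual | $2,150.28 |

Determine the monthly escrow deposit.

$1,052.51

School district tax: $5,928.12 per year
Private mortgage insurance (PMI): $2,895.12 per year
Windstorm insurance: $1,656.60 per year
City property tax: $2,150.28 per year
Total per year = $12,630.12
Monthly escrow = $12,630.12 / 12 = $1,052.51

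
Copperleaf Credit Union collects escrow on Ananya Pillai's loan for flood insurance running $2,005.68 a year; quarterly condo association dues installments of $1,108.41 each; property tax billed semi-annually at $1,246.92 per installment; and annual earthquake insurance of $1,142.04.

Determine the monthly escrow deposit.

$839.60

Flood insurance — $2,005.68 annually
Condo association dues — $1,108.41 × 4 = $4,433.64 annually
Property tax — $1,246.92 × 2 = $2,493.84 annually
Earthquake insurance — $1,142.04 annually
Total annual escrow = $10,075.20
Per month = $10,075.20 ÷ 12 = $839.60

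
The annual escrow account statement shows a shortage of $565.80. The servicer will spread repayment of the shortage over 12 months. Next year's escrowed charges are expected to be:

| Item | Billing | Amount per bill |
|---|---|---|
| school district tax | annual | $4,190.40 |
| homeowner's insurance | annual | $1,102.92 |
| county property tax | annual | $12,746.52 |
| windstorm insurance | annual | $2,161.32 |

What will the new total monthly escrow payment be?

School district tax = $4,190.40 annually
Homeowner's insurance = $1,102.92 annually
County property tax = $12,746.52 annually
Windstorm insurance = $2,161.32 annually
Annual escrow total = $20,201.16
Base monthly escrow = $20,201.16 ÷ 12 = $1,683.43
Shortage per month = $565.80 ÷ 12 = $47.15
New monthly escrow = $1,683.43 + $47.15 = $1,730.58

$1,730.58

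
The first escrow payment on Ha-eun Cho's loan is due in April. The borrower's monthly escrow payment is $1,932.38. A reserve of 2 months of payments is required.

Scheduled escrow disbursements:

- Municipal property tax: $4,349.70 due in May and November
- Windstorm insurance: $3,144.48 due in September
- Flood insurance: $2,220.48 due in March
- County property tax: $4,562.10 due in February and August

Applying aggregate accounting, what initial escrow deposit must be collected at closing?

$4,811.70

Cushion = 2 × $1,932.38 = $3,864.76
Trial balance (start $0, +$1,932.38 each month, − disbursements):
  Apr: +$1,932.38 → $1,932.38
  May: +$1,932.38 − $4,349.70 → -$484.94
  Jun: +$1,932.38 → $1,447.44
  Jul: +$1,932.38 → $3,379.82
  Aug: +$1,932.38 − $4,562.10 → $750.10
  Sep: +$1,932.38 − $3,144.48 → -$462.00
  Oct: +$1,932.38 → $1,470.38
  Nov: +$1,932.38 − $4,349.70 → -$946.94
  Dec: +$1,932.38 → $985.44
  Jan: +$1,932.38 → $2,917.82
  Feb: +$1,932.38 − $4,562.10 → $288.10
  Mar: +$1,932.38 − $2,220.48 → $0.00
Lowest trial balance = -$946.94 (Nov)
Initial deposit = cushion − low point = $3,864.76 − (-$946.94) = $4,811.70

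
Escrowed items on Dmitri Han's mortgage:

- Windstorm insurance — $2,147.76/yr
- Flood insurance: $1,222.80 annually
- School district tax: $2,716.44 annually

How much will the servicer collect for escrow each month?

Windstorm insurance — $2,147.76
Flood insurance — $1,222.80
School district tax — $2,716.44
Total annual escrow = $6,087.00
Base monthly escrow = $6,087.00 ÷ 12 = $507.25

$507.25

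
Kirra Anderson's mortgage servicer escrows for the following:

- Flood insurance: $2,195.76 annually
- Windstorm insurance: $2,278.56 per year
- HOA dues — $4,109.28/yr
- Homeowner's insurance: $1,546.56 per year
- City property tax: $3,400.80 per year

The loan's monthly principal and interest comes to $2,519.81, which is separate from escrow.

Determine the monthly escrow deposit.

Flood insurance = $2,195.76 annually
Windstorm insurance = $2,278.56 annually
HOA dues = $4,109.28 annually
Homeowner's insurance = $1,546.56 annually
City property tax = $3,400.80 annually
Total annual escrow = $2,195.76 + $2,278.56 + $4,109.28 + $1,546.56 + $3,400.80 = $13,530.96
Per month = $13,530.96 ÷ 12 = $1,127.58

$1,127.58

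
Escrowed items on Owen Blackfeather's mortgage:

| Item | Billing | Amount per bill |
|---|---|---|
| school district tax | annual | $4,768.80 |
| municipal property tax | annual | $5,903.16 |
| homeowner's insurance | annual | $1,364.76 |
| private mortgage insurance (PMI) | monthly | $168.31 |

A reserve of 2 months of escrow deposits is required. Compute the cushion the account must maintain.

School district tax = $4,768.80
Municipal property tax = $5,903.16
Homeowner's insurance = $1,364.76
Private mortgage insurance (PMI) = $168.31 × 12 = $2,019.72
Total per year = $14,056.44
Monthly escrow = $14,056.44 / 12 = $1,171.37
Cushion = 2 × $1,171.37 = $2,342.74

$2,342.74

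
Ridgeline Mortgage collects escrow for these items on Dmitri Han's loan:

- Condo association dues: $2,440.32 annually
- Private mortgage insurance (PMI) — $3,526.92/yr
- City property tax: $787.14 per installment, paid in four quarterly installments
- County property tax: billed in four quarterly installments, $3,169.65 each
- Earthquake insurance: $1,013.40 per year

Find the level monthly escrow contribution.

Condo association dues = $2,440.32 annually
Private mortgage insurance (PMI) = $3,526.92 annually
City property tax = $787.14 × 4 = $3,148.56 annually
County property tax = $3,169.65 × 4 = $12,678.60 annually
Earthquake insurance = $1,013.40 annually
Total per year = $22,807.80
Monthly = $22,807.80 ÷ 12 = $1,900.65

$1,900.65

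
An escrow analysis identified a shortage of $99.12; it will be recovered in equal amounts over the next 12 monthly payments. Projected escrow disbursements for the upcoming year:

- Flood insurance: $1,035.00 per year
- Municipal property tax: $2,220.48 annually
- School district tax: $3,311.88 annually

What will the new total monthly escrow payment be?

Flood insurance: $1,035.00/yr
Municipal property tax: $2,220.48/yr
School district tax: $3,311.88/yr
Total per year = $1,035.00 + $2,220.48 + $3,311.88 = $6,567.36
Base monthly escrow = $6,567.36 / 12 = $547.28
Shortage spread = $99.12 / 12 = $8.26/mo
Adjusted monthly = $547.28 + $8.26 = $555.54

$555.54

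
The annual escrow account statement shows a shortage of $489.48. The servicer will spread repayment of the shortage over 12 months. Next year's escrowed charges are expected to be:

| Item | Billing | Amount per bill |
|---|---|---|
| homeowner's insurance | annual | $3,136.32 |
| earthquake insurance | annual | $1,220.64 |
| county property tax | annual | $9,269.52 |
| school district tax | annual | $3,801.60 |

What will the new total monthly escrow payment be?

$1,493.13

Homeowner's insurance: $3,136.32/yr
Earthquake insurance: $1,220.64/yr
County property tax: $9,269.52/yr
School district tax: $3,801.60/yr
Total per year = $3,136.32 + $1,220.64 + $9,269.52 + $3,801.60 = $17,428.08
Monthly escrow = $17,428.08 ÷ 12 = $1,452.34
Shortage per month = $489.48 / 12 = $40.79
Adjusted monthly = $1,452.34 + $40.79 = $1,493.13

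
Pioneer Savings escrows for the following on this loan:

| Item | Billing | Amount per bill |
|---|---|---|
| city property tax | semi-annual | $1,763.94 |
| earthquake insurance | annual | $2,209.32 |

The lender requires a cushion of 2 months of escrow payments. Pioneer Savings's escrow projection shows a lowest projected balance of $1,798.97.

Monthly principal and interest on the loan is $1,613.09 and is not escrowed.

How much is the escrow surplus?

$842.77

City property tax: $1,763.94 × 2 = $3,527.88 annually
Earthquake insurance: $2,209.32 annually
Yearly total = $3,527.88 + $2,209.32 = $5,737.20
Monthly = $5,737.20 ÷ 12 = $478.10
Required cushion = 2 × $478.10 = $956.20
Surplus = $1,798.97 − $956.20 = $842.77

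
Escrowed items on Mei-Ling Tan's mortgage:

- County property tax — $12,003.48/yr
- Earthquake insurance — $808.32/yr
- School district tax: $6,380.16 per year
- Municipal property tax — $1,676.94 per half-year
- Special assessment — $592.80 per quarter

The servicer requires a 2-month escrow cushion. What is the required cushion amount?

County property tax — $12,003.48 per year
Earthquake insurance — $808.32 per year
School district tax — $6,380.16 per year
Municipal property tax — $1,676.94 × 2 = $3,353.88 per year
Special assessment — $592.80 × 4 = $2,371.20 per year
Annual escrow total = $12,003.48 + $808.32 + $6,380.16 + $3,353.88 + $2,371.20 = $24,917.04
Monthly = $24,917.04 / 12 = $2,076.42
Required cushion = 2 × $2,076.42 = $4,152.84

$4,152.84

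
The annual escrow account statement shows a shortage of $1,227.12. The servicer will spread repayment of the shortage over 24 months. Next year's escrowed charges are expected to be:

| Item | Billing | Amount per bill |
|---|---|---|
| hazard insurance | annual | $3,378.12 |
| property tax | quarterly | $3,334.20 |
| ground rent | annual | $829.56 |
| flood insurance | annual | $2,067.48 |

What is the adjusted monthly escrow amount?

$1,685.46

Hazard insurance — $3,378.12 per year
Property tax — $3,334.20 × 4 = $13,336.80 per year
Ground rent — $829.56 per year
Flood insurance — $2,067.48 per year
Yearly total = $19,611.96
Monthly = $19,611.96 / 12 = $1,634.33
Monthly shortage recovery: $1,227.12 ÷ 24 = $51.13
New monthly escrow = $1,634.33 + $51.13 = $1,685.46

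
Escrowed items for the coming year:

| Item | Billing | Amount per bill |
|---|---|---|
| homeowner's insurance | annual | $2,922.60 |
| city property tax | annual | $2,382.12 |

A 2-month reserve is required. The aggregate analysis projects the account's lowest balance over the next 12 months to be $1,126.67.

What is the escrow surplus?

$242.55

Homeowner's insurance = $2,922.60/yr
City property tax = $2,382.12/yr
Total per year = $2,922.60 + $2,382.12 = $5,304.72
Monthly escrow = $5,304.72 / 12 = $442.06
Required cushion = 2 × $442.06 = $884.12
Excess over cushion: $1,126.67 − $884.12 = $242.55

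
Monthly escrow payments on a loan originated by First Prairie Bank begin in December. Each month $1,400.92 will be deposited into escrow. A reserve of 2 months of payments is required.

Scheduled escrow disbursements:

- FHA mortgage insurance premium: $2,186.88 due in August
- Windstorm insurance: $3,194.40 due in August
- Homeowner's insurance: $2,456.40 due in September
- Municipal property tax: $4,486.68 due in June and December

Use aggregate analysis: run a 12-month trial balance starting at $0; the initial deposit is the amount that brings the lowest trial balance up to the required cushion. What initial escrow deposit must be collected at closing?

Cushion = 2 × $1,400.92 = $2,801.84
Trial balance (start $0, +$1,400.92 each month, − disbursements):
  Dec: +$1,400.92 − $4,486.68 → -$3,085.76
  Jan: +$1,400.92 → -$1,684.84
  Feb: +$1,400.92 → -$283.92
  Mar: +$1,400.92 → $1,117.00
  Apr: +$1,400.92 → $2,517.92
  May: +$1,400.92 → $3,918.84
  Jun: +$1,400.92 − $4,486.68 → $833.08
  Jul: +$1,400.92 → $2,234.00
  Aug: +$1,400.92 − $5,381.28 → -$1,746.36
  Sep: +$1,400.92 − $2,456.40 → -$2,801.84
  Oct: +$1,400.92 → -$1,400.92
  Nov: +$1,400.92 → $0.00
Lowest trial balance = -$3,085.76 (Dec)
Initial deposit = cushion − low point = $2,801.84 − (-$3,085.76) = $5,887.60

$5,887.60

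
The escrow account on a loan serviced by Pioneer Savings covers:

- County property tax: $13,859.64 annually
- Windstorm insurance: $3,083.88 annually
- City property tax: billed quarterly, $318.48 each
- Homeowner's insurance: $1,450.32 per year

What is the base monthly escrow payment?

$1,638.98

County property tax = $13,859.64
Windstorm insurance = $3,083.88
City property tax = $318.48 × 4 = $1,273.92
Homeowner's insurance = $1,450.32
Annual escrow total = $13,859.64 + $3,083.88 + $1,273.92 + $1,450.32 = $19,667.76
Monthly escrow = $19,667.76 ÷ 12 = $1,638.98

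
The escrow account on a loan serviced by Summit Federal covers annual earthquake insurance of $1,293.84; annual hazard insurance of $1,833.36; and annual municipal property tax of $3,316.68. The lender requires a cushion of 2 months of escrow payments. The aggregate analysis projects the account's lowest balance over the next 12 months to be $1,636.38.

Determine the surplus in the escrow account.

Earthquake insurance — $1,293.84
Hazard insurance — $1,833.36
Municipal property tax — $3,316.68
Yearly total = $6,443.88
Monthly = $6,443.88 ÷ 12 = $536.99
Required cushion = 2 × $536.99 = $1,073.98
Surplus = $1,636.38 − $1,073.98 = $562.40

$562.40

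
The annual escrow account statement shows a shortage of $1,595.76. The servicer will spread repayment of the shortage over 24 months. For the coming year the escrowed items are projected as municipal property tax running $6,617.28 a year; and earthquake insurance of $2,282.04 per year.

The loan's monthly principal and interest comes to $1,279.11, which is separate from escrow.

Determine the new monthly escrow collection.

$808.10

Municipal property tax: $6,617.28
Earthquake insurance: $2,282.04
Annual escrow total = $6,617.28 + $2,282.04 = $8,899.32
Monthly = $8,899.32 ÷ 12 = $741.61
Shortage per month = $1,595.76 ÷ 24 = $66.49
New monthly escrow = $741.61 + $66.49 = $808.10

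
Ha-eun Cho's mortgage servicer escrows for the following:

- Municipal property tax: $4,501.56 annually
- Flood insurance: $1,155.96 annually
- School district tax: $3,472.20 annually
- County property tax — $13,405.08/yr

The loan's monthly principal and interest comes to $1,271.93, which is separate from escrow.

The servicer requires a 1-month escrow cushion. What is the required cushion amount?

$1,877.90

Municipal property tax — $4,501.56 annually
Flood insurance — $1,155.96 annually
School district tax — $3,472.20 annually
County property tax — $13,405.08 annually
Annual escrow total = $4,501.56 + $1,155.96 + $3,472.20 + $13,405.08 = $22,534.80
Monthly = $22,534.80 ÷ 12 = $1,877.90
Reserve = 1 × $1,877.90 = $1,877.90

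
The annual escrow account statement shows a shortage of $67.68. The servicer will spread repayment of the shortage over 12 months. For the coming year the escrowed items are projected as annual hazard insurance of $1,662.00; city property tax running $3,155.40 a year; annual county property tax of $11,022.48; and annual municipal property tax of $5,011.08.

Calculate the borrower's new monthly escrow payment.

Hazard insurance — $1,662.00/yr
City property tax — $3,155.40/yr
County property tax — $11,022.48/yr
Municipal property tax — $5,011.08/yr
Total annual escrow = $1,662.00 + $3,155.40 + $11,022.48 + $5,011.08 = $20,850.96
Base monthly escrow = $20,850.96 ÷ 12 = $1,737.58
Monthly shortage recovery: $67.68 / 12 = $5.64
New monthly escrow = $1,737.58 + $5.64 = $1,743.22

$1,743.22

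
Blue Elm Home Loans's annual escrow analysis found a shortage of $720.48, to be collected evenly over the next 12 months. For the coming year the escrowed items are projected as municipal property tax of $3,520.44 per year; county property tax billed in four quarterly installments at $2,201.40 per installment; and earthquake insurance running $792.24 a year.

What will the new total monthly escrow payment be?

Municipal property tax = $3,520.44 per year
County property tax = $2,201.40 × 4 = $8,805.60 per year
Earthquake insurance = $792.24 per year
Annual escrow total = $3,520.44 + $8,805.60 + $792.24 = $13,118.28
Monthly = $13,118.28 ÷ 12 = $1,093.19
Shortage spread = $720.48 / 12 = $60.04/mo
Adjusted monthly = $1,093.19 + $60.04 = $1,153.23

$1,153.23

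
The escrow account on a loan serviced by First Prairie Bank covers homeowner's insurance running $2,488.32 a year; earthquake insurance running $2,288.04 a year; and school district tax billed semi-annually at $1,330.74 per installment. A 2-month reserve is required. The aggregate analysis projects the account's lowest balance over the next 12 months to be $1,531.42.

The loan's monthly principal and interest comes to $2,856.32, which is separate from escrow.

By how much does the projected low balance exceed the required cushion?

Homeowner's insurance — $2,488.32
Earthquake insurance — $2,288.04
School district tax — $1,330.74 × 2 = $2,661.48
Total per year = $2,488.32 + $2,288.04 + $2,661.48 = $7,437.84
Per month = $7,437.84 / 12 = $619.82
Cushion = 2 × $619.82 = $1,239.64
Surplus = $1,531.42 − $1,239.64 = $291.78

$291.78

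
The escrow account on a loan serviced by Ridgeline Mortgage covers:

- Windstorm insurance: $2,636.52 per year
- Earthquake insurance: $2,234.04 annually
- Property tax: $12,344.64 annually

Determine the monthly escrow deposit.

$1,434.60

Windstorm insurance — $2,636.52
Earthquake insurance — $2,234.04
Property tax — $12,344.64
Yearly total = $2,636.52 + $2,234.04 + $12,344.64 = $17,215.20
Per month = $17,215.20 / 12 = $1,434.60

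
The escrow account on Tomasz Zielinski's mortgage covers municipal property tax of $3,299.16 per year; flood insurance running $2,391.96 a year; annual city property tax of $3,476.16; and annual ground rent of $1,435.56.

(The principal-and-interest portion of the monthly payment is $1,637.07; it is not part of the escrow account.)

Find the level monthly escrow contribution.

Municipal property tax = $3,299.16/yr
Flood insurance = $2,391.96/yr
City property tax = $3,476.16/yr
Ground rent = $1,435.56/yr
Total annual escrow = $10,602.84
Base monthly escrow = $10,602.84 ÷ 12 = $883.57

$883.57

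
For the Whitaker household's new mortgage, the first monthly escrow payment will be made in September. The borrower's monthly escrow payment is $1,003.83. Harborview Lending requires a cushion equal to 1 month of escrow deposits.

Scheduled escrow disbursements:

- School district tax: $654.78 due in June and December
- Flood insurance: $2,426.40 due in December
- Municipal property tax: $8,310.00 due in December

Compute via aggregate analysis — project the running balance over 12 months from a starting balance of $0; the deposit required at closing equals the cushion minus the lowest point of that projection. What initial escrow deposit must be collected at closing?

$8,379.69

Cushion = 1 × $1,003.83 = $1,003.83
Trial balance (start $0, +$1,003.83 each month, − disbursements):
  Sep: +$1,003.83 → $1,003.83
  Oct: +$1,003.83 → $2,007.66
  Nov: +$1,003.83 → $3,011.49
  Dec: +$1,003.83 − $11,391.18 → -$7,375.86
  Jan: +$1,003.83 → -$6,372.03
  Feb: +$1,003.83 → -$5,368.20
  Mar: +$1,003.83 → -$4,364.37
  Apr: +$1,003.83 → -$3,360.54
  May: +$1,003.83 → -$2,356.71
  Jun: +$1,003.83 − $654.78 → -$2,007.66
  Jul: +$1,003.83 → -$1,003.83
  Aug: +$1,003.83 → $0.00
Lowest trial balance = -$7,375.86 (Dec)
Initial deposit = cushion − low point = $1,003.83 − (-$7,375.86) = $8,379.69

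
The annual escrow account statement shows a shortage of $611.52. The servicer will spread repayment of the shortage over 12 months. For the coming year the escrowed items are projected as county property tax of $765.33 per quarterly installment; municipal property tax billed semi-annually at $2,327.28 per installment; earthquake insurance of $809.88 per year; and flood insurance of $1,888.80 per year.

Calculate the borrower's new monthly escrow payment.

$918.84

County property tax: $765.33 × 4 = $3,061.32 per year
Municipal property tax: $2,327.28 × 2 = $4,654.56 per year
Earthquake insurance: $809.88 per year
Flood insurance: $1,888.80 per year
Total annual escrow = $3,061.32 + $4,654.56 + $809.88 + $1,888.80 = $10,414.56
Base monthly escrow = $10,414.56 ÷ 12 = $867.88
Shortage per month = $611.52 ÷ 12 = $50.96
New monthly escrow = $867.88 + $50.96 = $918.84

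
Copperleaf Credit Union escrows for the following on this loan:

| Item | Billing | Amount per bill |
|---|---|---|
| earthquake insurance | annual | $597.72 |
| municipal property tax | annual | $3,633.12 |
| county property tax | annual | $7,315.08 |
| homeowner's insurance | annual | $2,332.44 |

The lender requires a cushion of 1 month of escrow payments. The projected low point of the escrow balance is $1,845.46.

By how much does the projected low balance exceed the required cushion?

$688.93

Earthquake insurance: $597.72
Municipal property tax: $3,633.12
County property tax: $7,315.08
Homeowner's insurance: $2,332.44
Annual escrow total = $597.72 + $3,633.12 + $7,315.08 + $2,332.44 = $13,878.36
Base monthly escrow = $13,878.36 / 12 = $1,156.53
Required cushion = 1 × $1,156.53 = $1,156.53
Excess over cushion: $1,845.46 − $1,156.53 = $688.93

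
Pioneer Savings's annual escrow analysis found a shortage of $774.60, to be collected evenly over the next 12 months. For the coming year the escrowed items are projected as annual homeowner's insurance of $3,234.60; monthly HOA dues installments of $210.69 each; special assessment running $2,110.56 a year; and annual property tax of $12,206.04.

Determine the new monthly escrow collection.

$1,737.84

Homeowner's insurance = $3,234.60 per year
HOA dues = $210.69 × 12 = $2,528.28 per year
Special assessment = $2,110.56 per year
Property tax = $12,206.04 per year
Total per year = $20,079.48
Base monthly escrow = $20,079.48 ÷ 12 = $1,673.29
Shortage per month = $774.60 ÷ 12 = $64.55
Adjusted monthly = $1,673.29 + $64.55 = $1,737.84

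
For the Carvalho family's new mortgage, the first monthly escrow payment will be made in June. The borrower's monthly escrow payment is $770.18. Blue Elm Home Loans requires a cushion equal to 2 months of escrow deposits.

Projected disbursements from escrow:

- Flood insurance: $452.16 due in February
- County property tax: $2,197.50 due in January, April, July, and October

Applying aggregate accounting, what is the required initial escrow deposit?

$2,310.54

Cushion = 2 × $770.18 = $1,540.36
Trial balance (start $0, +$770.18 each month, − disbursements):
  Jun: +$770.18 → $770.18
  Jul: +$770.18 − $2,197.50 → -$657.14
  Aug: +$770.18 → $113.04
  Sep: +$770.18 → $883.22
  Oct: +$770.18 − $2,197.50 → -$544.10
  Nov: +$770.18 → $226.08
  Dec: +$770.18 → $996.26
  Jan: +$770.18 − $2,197.50 → -$431.06
  Feb: +$770.18 − $452.16 → -$113.04
  Mar: +$770.18 → $657.14
  Apr: +$770.18 − $2,197.50 → -$770.18
  May: +$770.18 → $0.00
Lowest trial balance = -$770.18 (Apr)
Initial deposit = cushion − low point = $1,540.36 − (-$770.18) = $2,310.54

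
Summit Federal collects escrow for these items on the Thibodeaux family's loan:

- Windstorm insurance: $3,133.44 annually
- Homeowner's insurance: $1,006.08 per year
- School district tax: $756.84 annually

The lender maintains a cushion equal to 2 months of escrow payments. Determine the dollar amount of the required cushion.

Windstorm insurance — $3,133.44/yr
Homeowner's insurance — $1,006.08/yr
School district tax — $756.84/yr
Yearly total = $3,133.44 + $1,006.08 + $756.84 = $4,896.36
Base monthly escrow = $4,896.36 ÷ 12 = $408.03
Reserve = 2 × $408.03 = $816.06

$816.06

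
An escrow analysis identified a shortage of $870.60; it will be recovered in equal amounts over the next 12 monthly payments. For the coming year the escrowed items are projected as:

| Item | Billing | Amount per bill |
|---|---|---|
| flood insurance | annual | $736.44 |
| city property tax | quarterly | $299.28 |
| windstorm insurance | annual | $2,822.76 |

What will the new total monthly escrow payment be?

Flood insurance — $736.44/yr
City property tax — $299.28 × 4 = $1,197.12/yr
Windstorm insurance — $2,822.76/yr
Yearly total = $4,756.32
Monthly = $4,756.32 ÷ 12 = $396.36
Shortage spread = $870.60 ÷ 12 = $72.55/mo
New monthly escrow = $396.36 + $72.55 = $468.91

$468.91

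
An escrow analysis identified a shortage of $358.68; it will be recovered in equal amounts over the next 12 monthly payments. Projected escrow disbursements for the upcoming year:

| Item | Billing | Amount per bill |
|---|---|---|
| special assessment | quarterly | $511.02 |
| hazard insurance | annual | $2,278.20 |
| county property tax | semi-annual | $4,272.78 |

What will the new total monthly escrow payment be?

$1,102.21

Special assessment: $511.02 × 4 = $2,044.08 per year
Hazard insurance: $2,278.20 per year
County property tax: $4,272.78 × 2 = $8,545.56 per year
Yearly total = $2,044.08 + $2,278.20 + $8,545.56 = $12,867.84
Per month = $12,867.84 / 12 = $1,072.32
Shortage spread = $358.68 ÷ 12 = $29.89/mo
Adjusted monthly = $1,072.32 + $29.89 = $1,102.21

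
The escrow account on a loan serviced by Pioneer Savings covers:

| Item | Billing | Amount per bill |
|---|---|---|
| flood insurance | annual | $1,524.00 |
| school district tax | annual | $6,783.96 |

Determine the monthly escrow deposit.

$692.33

Flood insurance = $1,524.00
School district tax = $6,783.96
Annual escrow total = $1,524.00 + $6,783.96 = $8,307.96
Monthly escrow = $8,307.96 / 12 = $692.33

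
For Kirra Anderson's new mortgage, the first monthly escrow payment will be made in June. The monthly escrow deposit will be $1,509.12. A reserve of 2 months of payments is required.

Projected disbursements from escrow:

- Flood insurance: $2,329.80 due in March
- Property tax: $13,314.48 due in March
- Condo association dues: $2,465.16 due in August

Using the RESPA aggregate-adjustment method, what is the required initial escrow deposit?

Cushion = 2 × $1,509.12 = $3,018.24
Trial balance (start $0, +$1,509.12 each month, − disbursements):
  Jun: +$1,509.12 → $1,509.12
  Jul: +$1,509.12 → $3,018.24
  Aug: +$1,509.12 − $2,465.16 → $2,062.20
  Sep: +$1,509.12 → $3,571.32
  Oct: +$1,509.12 → $5,080.44
  Nov: +$1,509.12 → $6,589.56
  Dec: +$1,509.12 → $8,098.68
  Jan: +$1,509.12 → $9,607.80
  Feb: +$1,509.12 → $11,116.92
  Mar: +$1,509.12 − $15,644.28 → -$3,018.24
  Apr: +$1,509.12 → -$1,509.12
  May: +$1,509.12 → $0.00
Lowest trial balance = -$3,018.24 (Mar)
Initial deposit = cushion − low point = $3,018.24 − (-$3,018.24) = $6,036.48

$6,036.48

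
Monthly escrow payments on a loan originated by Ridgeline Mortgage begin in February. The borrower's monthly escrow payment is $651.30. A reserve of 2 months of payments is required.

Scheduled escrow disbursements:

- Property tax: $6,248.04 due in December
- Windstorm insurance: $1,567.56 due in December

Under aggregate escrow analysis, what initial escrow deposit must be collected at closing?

$1,953.90

Cushion = 2 × $651.30 = $1,302.60
Trial balance (start $0, +$651.30 each month, − disbursements):
  Feb: +$651.30 → $651.30
  Mar: +$651.30 → $1,302.60
  Apr: +$651.30 → $1,953.90
  May: +$651.30 → $2,605.20
  Jun: +$651.30 → $3,256.50
  Jul: +$651.30 → $3,907.80
  Aug: +$651.30 → $4,559.10
  Sep: +$651.30 → $5,210.40
  Oct: +$651.30 → $5,861.70
  Nov: +$651.30 → $6,513.00
  Dec: +$651.30 − $7,815.60 → -$651.30
  Jan: +$651.30 → $0.00
Lowest trial balance = -$651.30 (Dec)
Initial deposit = cushion − low point = $1,302.60 − (-$651.30) = $1,953.90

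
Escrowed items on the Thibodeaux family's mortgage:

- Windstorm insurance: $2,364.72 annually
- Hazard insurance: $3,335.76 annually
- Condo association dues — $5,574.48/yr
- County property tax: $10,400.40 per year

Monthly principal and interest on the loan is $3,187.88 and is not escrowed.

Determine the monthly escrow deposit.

$1,806.28

Windstorm insurance — $2,364.72
Hazard insurance — $3,335.76
Condo association dues — $5,574.48
County property tax — $10,400.40
Annual escrow total = $2,364.72 + $3,335.76 + $5,574.48 + $10,400.40 = $21,675.36
Monthly escrow = $21,675.36 / 12 = $1,806.28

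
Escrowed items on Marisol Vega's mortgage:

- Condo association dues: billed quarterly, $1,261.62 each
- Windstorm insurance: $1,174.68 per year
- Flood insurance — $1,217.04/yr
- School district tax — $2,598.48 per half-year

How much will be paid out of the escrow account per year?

Condo association dues: $1,261.62 × 4 = $5,046.48 per year
Windstorm insurance: $1,174.68 per year
Flood insurance: $1,217.04 per year
School district tax: $2,598.48 × 2 = $5,196.96 per year
Total annual escrow = $12,635.16

$12,635.16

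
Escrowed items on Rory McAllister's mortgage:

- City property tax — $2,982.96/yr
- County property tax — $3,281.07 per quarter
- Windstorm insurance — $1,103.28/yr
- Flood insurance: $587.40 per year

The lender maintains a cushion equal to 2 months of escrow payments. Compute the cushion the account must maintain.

City property tax — $2,982.96 per year
County property tax — $3,281.07 × 4 = $13,124.28 per year
Windstorm insurance — $1,103.28 per year
Flood insurance — $587.40 per year
Yearly total = $2,982.96 + $13,124.28 + $1,103.28 + $587.40 = $17,797.92
Base monthly escrow = $17,797.92 / 12 = $1,483.16
Required cushion = 2 × $1,483.16 = $2,966.32

$2,966.32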